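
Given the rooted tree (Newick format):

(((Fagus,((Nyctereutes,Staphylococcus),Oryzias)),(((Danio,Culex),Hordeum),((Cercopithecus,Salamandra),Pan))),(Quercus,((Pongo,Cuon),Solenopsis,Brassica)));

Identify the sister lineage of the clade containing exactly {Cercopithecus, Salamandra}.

Pan

The clade containing exactly {Cercopithecus, Salamandra} attaches to the tree at the node subtending ((Cercopithecus,Salamandra),Pan).
The other lineage descending from that same node — the sister group — is the single tip Pan.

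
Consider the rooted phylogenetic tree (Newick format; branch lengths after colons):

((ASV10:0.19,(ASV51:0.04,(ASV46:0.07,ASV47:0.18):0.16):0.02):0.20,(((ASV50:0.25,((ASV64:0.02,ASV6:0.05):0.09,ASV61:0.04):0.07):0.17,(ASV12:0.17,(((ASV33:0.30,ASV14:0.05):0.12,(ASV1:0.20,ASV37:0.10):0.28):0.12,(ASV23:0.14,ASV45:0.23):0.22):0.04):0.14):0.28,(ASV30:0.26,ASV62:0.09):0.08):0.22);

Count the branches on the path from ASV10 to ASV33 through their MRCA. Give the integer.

The MRCA of ASV10 and ASV33 is the root of the tree.
From ASV10 up to that node: 2 branches. From ASV33 up to the same node: 7 branches. Total: 2 + 7 = 9.

9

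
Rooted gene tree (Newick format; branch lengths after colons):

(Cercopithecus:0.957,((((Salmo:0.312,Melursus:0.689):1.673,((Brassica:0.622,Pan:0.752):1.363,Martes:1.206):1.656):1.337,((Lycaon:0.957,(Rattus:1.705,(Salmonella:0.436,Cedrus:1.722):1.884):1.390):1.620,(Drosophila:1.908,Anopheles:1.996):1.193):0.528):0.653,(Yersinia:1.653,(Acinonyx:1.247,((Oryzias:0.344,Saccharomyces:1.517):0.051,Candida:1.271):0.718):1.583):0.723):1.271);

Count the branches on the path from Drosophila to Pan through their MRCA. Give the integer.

The MRCA of Drosophila and Pan is the node subtending (((Salmo,Melursus),((Brassica,Pan),Martes)),((Lycaon,(Rattus,(Salmonella,Cedrus))),(Drosophila,Anopheles))).
From Drosophila up to that node: 3 branches. From Pan up to the same node: 4 branches. Total: 3 + 4 = 7.

7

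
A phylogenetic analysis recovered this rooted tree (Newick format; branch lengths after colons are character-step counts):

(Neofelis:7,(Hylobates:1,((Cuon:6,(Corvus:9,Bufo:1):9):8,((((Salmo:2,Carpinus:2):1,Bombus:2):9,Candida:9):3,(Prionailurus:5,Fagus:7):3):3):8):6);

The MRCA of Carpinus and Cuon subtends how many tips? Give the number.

9

The MRCA of Carpinus and Cuon is the node subtending ((Cuon,(Corvus,Bufo)),((((Salmo,Carpinus),Bombus),Candida),(Prionailurus,Fagus))).
That clade contains 9 terminal taxa: Bombus, Bufo, Candida, Carpinus, Corvus, Cuon, Fagus, Prionailurus, Salmo.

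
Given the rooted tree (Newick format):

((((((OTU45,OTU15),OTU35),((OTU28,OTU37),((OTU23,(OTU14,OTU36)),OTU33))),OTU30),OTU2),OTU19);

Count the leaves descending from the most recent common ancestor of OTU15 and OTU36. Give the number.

9

The MRCA of OTU15 and OTU36 is the node subtending (((OTU45,OTU15),OTU35),((OTU28,OTU37),((OTU23,(OTU14,OTU36)),OTU33))).
That clade contains 9 terminal taxa: OTU14, OTU15, OTU23, OTU28, OTU33, OTU35, OTU36, OTU37, OTU45.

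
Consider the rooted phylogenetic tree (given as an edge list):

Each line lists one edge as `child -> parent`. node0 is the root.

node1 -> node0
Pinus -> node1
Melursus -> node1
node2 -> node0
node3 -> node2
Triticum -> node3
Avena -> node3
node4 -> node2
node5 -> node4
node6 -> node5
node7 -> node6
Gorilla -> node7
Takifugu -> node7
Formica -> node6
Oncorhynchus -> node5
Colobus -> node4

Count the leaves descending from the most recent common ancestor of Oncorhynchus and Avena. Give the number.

The MRCA of Oncorhynchus and Avena is the node subtending ((Triticum,Avena),((((Gorilla,Takifugu),Formica),Oncorhynchus),Colobus)).
That clade contains 7 terminal taxa: Avena, Colobus, Formica, Gorilla, Oncorhynchus, Takifugu, Triticum.

7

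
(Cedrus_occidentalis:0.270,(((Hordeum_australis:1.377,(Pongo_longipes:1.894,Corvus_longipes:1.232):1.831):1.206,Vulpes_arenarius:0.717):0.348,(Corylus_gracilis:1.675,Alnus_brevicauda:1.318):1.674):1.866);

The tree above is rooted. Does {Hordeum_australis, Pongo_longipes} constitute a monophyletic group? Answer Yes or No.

No

The MRCA of the listed taxa subtends (Hordeum_australis,(Pongo_longipes,Corvus_longipes)).
That clade also contains Corvus_longipes, which is not in the proposed group, so the group is not monophyletic.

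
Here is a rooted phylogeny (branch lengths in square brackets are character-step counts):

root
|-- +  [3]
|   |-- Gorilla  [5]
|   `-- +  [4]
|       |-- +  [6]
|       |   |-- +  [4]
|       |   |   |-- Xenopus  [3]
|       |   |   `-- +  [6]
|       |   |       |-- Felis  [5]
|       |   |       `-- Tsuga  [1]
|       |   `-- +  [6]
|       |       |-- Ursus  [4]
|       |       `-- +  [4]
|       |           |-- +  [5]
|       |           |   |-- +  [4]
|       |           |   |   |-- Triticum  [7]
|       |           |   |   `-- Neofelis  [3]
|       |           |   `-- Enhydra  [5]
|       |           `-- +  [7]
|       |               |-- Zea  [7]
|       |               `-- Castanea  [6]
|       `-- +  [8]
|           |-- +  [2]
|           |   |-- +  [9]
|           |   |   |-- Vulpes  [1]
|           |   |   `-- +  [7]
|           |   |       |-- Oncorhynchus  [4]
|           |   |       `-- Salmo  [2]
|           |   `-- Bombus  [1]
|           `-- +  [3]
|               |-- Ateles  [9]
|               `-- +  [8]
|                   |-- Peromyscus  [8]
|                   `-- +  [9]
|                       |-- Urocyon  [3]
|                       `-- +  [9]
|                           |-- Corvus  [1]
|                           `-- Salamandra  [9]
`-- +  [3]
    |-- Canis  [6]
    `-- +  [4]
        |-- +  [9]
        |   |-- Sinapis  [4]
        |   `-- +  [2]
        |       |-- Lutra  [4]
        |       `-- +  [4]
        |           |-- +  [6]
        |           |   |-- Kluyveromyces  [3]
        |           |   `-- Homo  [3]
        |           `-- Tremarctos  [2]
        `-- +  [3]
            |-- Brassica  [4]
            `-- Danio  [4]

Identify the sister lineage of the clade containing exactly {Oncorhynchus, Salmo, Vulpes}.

Bombus

The clade containing exactly {Oncorhynchus, Salmo, Vulpes} attaches to the tree at the node subtending ((Vulpes,(Oncorhynchus,Salmo)),Bombus).
The other lineage descending from that same node — the sister group — is the single tip Bombus.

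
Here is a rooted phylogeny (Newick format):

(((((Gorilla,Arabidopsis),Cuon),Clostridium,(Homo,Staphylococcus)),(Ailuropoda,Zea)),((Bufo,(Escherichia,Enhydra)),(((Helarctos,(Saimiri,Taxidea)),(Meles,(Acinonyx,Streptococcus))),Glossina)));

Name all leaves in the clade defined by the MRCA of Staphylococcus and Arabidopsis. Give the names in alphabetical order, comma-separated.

Tracing Staphylococcus: it sits inside (Homo,Staphylococcus).
Tracing Arabidopsis: it sits inside (Gorilla,Arabidopsis).
The smallest clade enclosing both is (((Gorilla,Arabidopsis),Cuon),Clostridium,(Homo,Staphylococcus)); the answer is its 6 terminal taxa in alphabetical order.

Arabidopsis, Clostridium, Cuon, Gorilla, Homo, Staphylococcus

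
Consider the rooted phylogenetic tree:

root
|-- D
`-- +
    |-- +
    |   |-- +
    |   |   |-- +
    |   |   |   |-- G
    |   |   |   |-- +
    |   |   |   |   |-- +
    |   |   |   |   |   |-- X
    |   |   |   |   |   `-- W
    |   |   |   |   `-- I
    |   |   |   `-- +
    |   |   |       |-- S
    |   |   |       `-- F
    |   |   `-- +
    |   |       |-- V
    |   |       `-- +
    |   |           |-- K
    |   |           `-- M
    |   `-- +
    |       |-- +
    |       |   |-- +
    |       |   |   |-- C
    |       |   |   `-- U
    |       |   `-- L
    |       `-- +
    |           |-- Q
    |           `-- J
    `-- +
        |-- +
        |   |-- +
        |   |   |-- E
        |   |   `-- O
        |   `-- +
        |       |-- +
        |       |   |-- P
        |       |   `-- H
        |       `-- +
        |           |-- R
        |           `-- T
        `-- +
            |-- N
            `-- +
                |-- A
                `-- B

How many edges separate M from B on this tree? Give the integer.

The MRCA of M and B is the node subtending ((((G,((X,W),I),(S,F)),(V,(K,M))),(((C,U),L),(Q,J))),(((E,O),((P,H),(R,T))),(N,(A,B)))).
From M up to that node: 5 branches. From B up to the same node: 4 branches. Total: 5 + 4 = 9.

9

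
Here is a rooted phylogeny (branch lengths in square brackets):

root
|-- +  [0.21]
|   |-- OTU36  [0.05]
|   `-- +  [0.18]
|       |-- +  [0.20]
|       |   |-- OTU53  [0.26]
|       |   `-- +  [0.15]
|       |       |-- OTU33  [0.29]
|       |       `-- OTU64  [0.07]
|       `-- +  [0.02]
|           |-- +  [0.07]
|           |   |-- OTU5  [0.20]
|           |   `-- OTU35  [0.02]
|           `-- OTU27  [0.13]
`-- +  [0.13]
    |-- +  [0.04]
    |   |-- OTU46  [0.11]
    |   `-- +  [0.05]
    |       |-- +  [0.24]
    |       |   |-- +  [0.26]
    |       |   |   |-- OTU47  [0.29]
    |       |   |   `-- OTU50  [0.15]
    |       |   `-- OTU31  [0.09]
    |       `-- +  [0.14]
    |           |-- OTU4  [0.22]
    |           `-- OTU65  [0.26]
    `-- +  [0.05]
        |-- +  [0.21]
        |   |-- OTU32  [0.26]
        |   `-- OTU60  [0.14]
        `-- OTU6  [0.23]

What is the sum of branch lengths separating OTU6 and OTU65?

The path runs OTU6 → … → MRCA → … → OTU65; the MRCA is the node subtending ((OTU46,(((OTU47,OTU50),OTU31),(OTU4,OTU65))),((OTU32,OTU60),OTU6)).
Branch lengths along that path: 0.23 + 0.05 + 0.04 + 0.05 + 0.14 + 0.26 = 0.77.

0.77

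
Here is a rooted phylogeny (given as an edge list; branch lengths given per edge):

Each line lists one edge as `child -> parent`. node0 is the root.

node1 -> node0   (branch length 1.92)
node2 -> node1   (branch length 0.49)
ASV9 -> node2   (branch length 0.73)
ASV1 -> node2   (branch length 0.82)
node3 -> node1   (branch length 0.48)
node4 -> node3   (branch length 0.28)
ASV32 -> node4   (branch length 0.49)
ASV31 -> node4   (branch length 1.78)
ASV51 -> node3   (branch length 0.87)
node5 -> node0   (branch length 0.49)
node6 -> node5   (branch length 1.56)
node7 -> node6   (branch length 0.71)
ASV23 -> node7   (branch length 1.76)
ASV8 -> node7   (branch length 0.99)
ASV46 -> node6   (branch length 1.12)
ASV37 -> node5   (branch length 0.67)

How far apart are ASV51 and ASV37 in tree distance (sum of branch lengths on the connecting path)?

4.43

The path runs ASV51 → … → MRCA → … → ASV37; the MRCA is the root of the tree.
Branch lengths along that path: 0.87 + 0.48 + 1.92 + 0.49 + 0.67 = 4.43.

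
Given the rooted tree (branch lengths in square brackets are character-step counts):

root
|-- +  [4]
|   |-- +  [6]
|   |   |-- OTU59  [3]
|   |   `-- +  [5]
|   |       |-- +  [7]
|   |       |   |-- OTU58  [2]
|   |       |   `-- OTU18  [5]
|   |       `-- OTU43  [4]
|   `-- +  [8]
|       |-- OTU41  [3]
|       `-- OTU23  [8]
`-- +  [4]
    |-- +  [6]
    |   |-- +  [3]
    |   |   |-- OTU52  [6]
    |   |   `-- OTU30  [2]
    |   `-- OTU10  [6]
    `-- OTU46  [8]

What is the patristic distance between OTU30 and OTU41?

30

The path runs OTU30 → … → MRCA → … → OTU41; the MRCA is the root of the tree.
Branch lengths along that path: 2 + 3 + 6 + 4 + 4 + 8 + 3 = 30.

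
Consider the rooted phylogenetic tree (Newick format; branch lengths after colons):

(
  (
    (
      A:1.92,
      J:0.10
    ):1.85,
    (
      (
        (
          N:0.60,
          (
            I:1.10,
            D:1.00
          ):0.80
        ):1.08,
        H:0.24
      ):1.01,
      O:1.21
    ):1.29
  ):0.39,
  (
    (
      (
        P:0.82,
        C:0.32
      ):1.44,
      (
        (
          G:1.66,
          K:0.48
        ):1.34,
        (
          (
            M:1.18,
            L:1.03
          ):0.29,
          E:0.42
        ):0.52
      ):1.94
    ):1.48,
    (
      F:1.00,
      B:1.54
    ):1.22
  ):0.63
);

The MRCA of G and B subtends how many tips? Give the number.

9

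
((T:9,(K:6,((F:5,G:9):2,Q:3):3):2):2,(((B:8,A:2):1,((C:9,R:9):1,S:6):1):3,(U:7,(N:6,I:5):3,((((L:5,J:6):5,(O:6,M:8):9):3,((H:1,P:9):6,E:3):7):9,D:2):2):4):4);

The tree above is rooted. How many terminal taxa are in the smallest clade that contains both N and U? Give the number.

The MRCA of N and U is the node subtending (U,(N,I),((((L,J),(O,M)),((H,P),E)),D)).
That clade contains 11 terminal taxa: D, E, H, I, J, L, M, N, O, P, U.

11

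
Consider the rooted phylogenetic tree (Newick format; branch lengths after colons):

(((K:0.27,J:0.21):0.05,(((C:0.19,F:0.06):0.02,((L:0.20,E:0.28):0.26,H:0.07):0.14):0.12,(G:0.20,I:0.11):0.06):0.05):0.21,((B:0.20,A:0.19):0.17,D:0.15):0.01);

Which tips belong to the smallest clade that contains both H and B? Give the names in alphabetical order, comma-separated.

Tracing H: it sits inside ((L,E),H).
Tracing B: it sits inside (B,A).
The smallest clade enclosing both is the whole tree (their MRCA is the root), so the answer is all 12 tips in alphabetical order.

A, B, C, D, E, F, G, H, I, J, K, L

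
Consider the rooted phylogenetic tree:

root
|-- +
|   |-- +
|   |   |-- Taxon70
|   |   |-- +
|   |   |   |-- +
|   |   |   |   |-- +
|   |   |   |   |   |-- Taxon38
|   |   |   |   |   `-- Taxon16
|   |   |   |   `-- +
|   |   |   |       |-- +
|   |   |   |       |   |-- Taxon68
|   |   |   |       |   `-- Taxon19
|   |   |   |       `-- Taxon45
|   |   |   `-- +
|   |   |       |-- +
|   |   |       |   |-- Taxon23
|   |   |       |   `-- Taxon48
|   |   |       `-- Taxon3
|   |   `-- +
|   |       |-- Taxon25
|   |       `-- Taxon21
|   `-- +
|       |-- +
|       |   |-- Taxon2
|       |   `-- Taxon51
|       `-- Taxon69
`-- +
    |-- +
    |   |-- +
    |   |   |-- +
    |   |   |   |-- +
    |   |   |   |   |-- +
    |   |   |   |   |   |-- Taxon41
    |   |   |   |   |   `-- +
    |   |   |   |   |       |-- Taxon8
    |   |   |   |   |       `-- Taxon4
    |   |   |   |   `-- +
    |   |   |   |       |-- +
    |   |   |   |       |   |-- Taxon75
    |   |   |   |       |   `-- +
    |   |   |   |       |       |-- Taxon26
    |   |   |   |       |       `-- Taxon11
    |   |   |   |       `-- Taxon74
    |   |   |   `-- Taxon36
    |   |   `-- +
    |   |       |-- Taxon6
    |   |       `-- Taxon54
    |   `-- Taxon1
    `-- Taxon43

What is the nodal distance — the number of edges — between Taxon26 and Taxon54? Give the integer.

8

The MRCA of Taxon26 and Taxon54 is the node subtending ((((Taxon41,(Taxon8,Taxon4)),((Taxon75,(Taxon26,Taxon11)),Taxon74)),Taxon36),(Taxon6,Taxon54)).
From Taxon26 up to that node: 6 branches. From Taxon54 up to the same node: 2 branches. Total: 6 + 2 = 8.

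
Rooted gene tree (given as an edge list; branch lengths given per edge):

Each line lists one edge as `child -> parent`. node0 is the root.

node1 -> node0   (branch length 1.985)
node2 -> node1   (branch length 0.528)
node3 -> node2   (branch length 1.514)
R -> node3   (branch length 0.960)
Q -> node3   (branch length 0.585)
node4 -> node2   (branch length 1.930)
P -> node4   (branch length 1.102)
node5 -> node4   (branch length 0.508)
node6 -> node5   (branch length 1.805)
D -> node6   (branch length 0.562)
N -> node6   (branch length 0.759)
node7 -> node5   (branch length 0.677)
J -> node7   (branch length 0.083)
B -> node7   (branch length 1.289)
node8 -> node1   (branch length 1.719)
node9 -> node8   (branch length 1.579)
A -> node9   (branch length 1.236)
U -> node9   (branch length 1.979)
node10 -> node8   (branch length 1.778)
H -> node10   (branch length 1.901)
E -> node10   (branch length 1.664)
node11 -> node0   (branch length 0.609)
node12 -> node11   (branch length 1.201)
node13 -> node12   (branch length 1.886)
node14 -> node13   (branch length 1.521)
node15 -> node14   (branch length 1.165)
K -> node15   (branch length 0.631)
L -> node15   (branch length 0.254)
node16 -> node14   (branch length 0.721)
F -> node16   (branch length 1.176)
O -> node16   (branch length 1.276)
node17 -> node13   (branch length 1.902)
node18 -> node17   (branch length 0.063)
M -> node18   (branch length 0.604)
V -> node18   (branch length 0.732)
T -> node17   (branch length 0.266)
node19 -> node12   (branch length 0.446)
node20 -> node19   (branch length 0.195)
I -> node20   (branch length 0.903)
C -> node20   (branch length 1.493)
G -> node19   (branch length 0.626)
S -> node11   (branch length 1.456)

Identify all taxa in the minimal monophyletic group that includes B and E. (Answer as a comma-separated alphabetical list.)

A, B, D, E, H, J, N, P, Q, R, U

Tracing B: it sits inside (J,B).
Tracing E: it sits inside (H,E).
The smallest clade enclosing both is (((R,Q),(P,((D,N),(J,B)))),((A,U),(H,E))); the answer is its 11 terminal taxa in alphabetical order.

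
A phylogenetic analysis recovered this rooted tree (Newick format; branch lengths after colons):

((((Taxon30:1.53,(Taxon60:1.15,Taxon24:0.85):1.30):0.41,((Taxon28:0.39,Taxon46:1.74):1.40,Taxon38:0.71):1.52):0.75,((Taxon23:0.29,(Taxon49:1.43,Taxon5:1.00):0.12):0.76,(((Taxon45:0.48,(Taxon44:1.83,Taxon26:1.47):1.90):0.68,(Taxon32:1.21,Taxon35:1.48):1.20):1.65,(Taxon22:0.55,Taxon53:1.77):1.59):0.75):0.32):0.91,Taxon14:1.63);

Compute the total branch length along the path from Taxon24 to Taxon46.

7.22

The path runs Taxon24 → … → MRCA → … → Taxon46; the MRCA is the node subtending ((Taxon30,(Taxon60,Taxon24)),((Taxon28,Taxon46),Taxon38)).
Branch lengths along that path: 0.85 + 1.30 + 0.41 + 1.52 + 1.40 + 1.74 = 7.22.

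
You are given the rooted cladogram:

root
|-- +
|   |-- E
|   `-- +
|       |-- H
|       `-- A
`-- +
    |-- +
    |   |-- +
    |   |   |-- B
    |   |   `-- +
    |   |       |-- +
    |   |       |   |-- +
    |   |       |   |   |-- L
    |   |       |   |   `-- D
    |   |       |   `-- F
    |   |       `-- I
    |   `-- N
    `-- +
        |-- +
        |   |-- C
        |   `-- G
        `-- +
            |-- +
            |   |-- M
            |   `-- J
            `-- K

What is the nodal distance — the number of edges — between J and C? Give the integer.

5

The MRCA of J and C is the node subtending ((C,G),((M,J),K)).
From J up to that node: 3 branches. From C up to the same node: 2 branches. Total: 3 + 2 = 5.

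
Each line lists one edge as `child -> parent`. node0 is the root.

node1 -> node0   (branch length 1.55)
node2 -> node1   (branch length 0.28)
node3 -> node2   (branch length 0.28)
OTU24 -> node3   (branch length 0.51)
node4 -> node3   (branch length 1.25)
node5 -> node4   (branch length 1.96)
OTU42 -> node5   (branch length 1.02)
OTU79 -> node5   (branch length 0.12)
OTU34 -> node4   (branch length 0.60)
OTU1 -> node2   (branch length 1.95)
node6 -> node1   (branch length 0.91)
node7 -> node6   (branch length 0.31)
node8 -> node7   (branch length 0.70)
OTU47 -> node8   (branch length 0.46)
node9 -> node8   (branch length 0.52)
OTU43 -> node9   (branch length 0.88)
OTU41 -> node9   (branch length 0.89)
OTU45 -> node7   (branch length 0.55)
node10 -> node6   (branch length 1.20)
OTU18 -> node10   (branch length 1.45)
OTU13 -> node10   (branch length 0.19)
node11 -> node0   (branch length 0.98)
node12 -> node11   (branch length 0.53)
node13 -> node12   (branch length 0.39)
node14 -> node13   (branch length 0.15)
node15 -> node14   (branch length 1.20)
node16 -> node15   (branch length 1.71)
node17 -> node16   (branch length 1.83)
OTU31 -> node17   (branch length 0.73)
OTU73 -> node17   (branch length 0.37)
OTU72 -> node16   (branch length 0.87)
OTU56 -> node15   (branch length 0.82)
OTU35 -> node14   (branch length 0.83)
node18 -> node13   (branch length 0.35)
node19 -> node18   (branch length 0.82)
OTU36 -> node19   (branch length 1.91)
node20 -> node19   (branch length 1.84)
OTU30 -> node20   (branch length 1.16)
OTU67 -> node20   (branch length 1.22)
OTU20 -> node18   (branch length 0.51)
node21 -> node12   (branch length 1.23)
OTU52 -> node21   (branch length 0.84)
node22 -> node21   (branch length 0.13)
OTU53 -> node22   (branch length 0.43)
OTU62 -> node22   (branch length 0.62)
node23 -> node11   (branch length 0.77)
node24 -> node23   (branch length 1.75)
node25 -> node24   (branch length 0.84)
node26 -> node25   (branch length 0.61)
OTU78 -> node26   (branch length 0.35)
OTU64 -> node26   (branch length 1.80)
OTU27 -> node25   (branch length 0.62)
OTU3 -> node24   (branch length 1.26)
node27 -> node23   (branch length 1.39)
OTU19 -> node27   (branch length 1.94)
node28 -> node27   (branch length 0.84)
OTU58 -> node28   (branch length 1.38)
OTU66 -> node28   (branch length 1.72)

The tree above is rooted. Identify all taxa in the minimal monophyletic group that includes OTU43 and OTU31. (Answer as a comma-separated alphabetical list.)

Tracing OTU43: it sits inside (OTU43,OTU41).
Tracing OTU31: it sits inside (OTU31,OTU73).
The smallest clade enclosing both is the whole tree (their MRCA is the root), so the answer is all 30 tips in alphabetical order.

OTU1, OTU13, OTU18, OTU19, OTU20, OTU24, OTU27, OTU3, OTU30, OTU31, OTU34, OTU35, OTU36, OTU41, OTU42, OTU43, OTU45, OTU47, OTU52, OTU53, OTU56, OTU58, OTU62, OTU64, OTU66, OTU67, OTU72, OTU73, OTU78, OTU79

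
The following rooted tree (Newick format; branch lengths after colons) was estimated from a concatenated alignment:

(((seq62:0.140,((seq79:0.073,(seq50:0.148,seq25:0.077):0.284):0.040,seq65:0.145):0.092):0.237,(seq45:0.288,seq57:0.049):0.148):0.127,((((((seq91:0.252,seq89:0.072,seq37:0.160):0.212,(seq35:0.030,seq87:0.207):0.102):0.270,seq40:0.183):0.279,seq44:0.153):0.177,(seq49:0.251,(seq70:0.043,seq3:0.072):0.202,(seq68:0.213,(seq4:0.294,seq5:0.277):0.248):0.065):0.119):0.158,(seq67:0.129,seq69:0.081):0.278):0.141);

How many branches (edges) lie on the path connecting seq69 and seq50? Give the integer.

The MRCA of seq69 and seq50 is the root of the tree.
From seq69 up to that node: 3 branches. From seq50 up to the same node: 6 branches. Total: 3 + 6 = 9.

9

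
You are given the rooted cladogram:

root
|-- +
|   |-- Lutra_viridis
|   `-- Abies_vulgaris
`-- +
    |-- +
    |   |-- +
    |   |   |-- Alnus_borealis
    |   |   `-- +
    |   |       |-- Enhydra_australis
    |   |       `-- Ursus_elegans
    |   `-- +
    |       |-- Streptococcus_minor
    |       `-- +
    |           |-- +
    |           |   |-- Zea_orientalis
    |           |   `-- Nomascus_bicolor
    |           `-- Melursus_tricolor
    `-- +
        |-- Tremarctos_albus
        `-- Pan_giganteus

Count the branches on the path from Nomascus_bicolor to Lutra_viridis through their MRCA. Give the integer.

The MRCA of Nomascus_bicolor and Lutra_viridis is the root of the tree.
From Nomascus_bicolor up to that node: 6 branches. From Lutra_viridis up to the same node: 2 branches. Total: 6 + 2 = 8.

8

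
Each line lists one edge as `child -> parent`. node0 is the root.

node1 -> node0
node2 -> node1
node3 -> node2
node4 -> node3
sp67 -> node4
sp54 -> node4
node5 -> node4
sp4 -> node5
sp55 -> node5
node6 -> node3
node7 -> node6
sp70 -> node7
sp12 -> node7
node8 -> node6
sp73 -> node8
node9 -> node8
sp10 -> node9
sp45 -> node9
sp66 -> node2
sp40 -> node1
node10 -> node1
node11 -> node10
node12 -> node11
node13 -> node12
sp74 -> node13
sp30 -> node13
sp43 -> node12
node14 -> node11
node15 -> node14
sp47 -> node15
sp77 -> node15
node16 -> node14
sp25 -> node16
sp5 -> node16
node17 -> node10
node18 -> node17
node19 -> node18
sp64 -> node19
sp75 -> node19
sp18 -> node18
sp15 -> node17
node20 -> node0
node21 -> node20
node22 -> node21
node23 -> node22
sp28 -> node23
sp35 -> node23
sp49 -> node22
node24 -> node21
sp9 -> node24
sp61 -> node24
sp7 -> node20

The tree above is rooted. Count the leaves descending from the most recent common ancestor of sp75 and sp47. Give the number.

11

The MRCA of sp75 and sp47 is the node subtending ((((sp74,sp30),sp43),((sp47,sp77),(sp25,sp5))),(((sp64,sp75),sp18),sp15)).
That clade contains 11 terminal taxa: sp15, sp18, sp25, sp30, sp43, sp47, sp5, sp64, sp74, sp75, sp77.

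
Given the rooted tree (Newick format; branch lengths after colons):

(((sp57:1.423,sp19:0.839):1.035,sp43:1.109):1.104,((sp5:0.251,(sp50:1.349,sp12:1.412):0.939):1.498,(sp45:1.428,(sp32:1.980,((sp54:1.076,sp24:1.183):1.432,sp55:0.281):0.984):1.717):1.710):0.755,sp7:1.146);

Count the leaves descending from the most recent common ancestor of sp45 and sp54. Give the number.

5

The MRCA of sp45 and sp54 is the node subtending (sp45,(sp32,((sp54,sp24),sp55))).
That clade contains 5 terminal taxa: sp24, sp32, sp45, sp54, sp55.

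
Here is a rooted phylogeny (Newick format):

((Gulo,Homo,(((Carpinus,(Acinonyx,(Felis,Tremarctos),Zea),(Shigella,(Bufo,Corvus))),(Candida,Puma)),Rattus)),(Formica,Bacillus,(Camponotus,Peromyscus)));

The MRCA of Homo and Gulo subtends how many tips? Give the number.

13

The MRCA of Homo and Gulo is the node subtending (Gulo,Homo,(((Carpinus,(Acinonyx,(Felis,Tremarctos),Zea),(Shigella,(Bufo,Corvus))),(Candida,Puma)),Rattus)).
That clade contains 13 terminal taxa: Acinonyx, Bufo, Candida, Carpinus, Corvus, Felis, Gulo, Homo, Puma, Rattus, Shigella, Tremarctos, Zea.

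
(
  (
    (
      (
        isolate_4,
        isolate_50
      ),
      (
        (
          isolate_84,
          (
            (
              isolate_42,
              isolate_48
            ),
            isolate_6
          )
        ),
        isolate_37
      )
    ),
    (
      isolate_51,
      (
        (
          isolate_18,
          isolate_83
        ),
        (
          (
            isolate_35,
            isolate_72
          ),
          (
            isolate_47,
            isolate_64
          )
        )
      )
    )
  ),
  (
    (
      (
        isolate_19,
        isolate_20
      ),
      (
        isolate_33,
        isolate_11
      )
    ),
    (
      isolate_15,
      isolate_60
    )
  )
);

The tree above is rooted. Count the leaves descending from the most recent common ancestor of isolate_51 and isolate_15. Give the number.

The MRCA of isolate_51 and isolate_15 is the root, so the clade is the entire tree.
That clade contains 20 terminal taxa: isolate_11, isolate_15, isolate_18, isolate_19, isolate_20, isolate_33, isolate_35, isolate_37, isolate_4, isolate_42, isolate_47, isolate_48, isolate_50, isolate_51, isolate_6, isolate_60, isolate_64, isolate_72, isolate_83, isolate_84.

20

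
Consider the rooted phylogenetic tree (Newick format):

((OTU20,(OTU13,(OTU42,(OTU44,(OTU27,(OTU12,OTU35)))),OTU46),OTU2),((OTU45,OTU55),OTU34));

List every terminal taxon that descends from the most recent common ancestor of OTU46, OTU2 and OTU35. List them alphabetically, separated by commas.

OTU12, OTU13, OTU2, OTU20, OTU27, OTU35, OTU42, OTU44, OTU46

Tracing OTU46: it sits inside (OTU13,(OTU42,(OTU44,(OTU27,(OTU12,OTU35)))),OTU46).
Tracing OTU2: it sits inside (OTU20,(OTU13,(OTU42,(OTU44,(OTU27,(OTU12,OTU35)))),OTU46),OTU2).
Tracing OTU35: it sits inside (OTU12,OTU35).
The smallest clade enclosing all 3 is (OTU20,(OTU13,(OTU42,(OTU44,(OTU27,(OTU12,OTU35)))),OTU46),OTU2); the answer is its 9 terminal taxa in alphabetical order.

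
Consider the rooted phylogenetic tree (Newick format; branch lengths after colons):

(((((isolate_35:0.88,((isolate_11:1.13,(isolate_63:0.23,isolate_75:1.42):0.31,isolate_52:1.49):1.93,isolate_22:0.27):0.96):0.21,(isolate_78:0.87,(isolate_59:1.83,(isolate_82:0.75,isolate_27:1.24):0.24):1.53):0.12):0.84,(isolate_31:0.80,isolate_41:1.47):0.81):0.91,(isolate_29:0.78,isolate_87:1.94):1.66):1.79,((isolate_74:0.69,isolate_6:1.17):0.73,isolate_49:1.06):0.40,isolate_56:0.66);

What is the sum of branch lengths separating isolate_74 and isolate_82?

The path runs isolate_74 → … → MRCA → … → isolate_82; the MRCA is the root of the tree.
Branch lengths along that path: 0.69 + 0.73 + 0.40 + 1.79 + 0.91 + 0.84 + 0.12 + 1.53 + 0.24 + 0.75 = 8.00.

8.00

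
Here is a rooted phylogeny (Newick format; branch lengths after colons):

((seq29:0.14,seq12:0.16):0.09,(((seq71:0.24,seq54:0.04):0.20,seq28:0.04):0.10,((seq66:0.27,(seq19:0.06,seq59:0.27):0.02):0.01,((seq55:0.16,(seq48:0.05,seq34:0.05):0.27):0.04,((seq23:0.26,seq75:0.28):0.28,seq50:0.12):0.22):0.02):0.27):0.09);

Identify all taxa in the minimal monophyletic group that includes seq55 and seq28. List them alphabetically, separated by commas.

seq19, seq23, seq28, seq34, seq48, seq50, seq54, seq55, seq59, seq66, seq71, seq75

Tracing seq55: it sits inside (seq55,(seq48,seq34)).
Tracing seq28: it sits inside ((seq71,seq54),seq28).
The smallest clade enclosing both is (((seq71,seq54),seq28),((seq66,(seq19,seq59)),((seq55,(seq48,seq34)),((seq23,seq75),seq50)))); the answer is its 12 terminal taxa in alphabetical order.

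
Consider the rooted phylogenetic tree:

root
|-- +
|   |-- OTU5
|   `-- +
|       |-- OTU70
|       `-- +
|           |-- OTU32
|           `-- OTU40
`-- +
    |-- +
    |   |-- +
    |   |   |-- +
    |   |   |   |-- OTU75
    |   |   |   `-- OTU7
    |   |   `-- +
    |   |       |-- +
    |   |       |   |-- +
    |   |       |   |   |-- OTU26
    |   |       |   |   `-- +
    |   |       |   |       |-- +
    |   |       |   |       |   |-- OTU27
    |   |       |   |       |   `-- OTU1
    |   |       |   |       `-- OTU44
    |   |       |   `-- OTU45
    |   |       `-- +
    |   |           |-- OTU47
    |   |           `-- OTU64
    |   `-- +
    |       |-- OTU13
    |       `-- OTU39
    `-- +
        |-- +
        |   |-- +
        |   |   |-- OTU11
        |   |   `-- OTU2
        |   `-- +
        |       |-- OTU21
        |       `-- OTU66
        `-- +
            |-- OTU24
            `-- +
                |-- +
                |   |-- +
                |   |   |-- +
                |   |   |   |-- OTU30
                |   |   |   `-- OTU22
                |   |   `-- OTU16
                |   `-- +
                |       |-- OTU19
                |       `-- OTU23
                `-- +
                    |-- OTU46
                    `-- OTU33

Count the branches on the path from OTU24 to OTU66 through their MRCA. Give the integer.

The MRCA of OTU24 and OTU66 is the node subtending (((OTU11,OTU2),(OTU21,OTU66)),(OTU24,((((OTU30,OTU22),OTU16),(OTU19,OTU23)),(OTU46,OTU33)))).
From OTU24 up to that node: 2 branches. From OTU66 up to the same node: 3 branches. Total: 2 + 3 = 5.

5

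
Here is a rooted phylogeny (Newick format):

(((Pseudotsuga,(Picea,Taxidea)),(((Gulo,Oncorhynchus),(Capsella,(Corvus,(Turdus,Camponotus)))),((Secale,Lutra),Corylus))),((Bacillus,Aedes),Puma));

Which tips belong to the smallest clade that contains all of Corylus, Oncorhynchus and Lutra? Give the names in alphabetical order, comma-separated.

Camponotus, Capsella, Corvus, Corylus, Gulo, Lutra, Oncorhynchus, Secale, Turdus

Tracing Corylus: it sits inside ((Secale,Lutra),Corylus).
Tracing Oncorhynchus: it sits inside (Gulo,Oncorhynchus).
Tracing Lutra: it sits inside (Secale,Lutra).
The smallest clade enclosing all 3 is (((Gulo,Oncorhynchus),(Capsella,(Corvus,(Turdus,Camponotus)))),((Secale,Lutra),Corylus)); the answer is its 9 terminal taxa in alphabetical order.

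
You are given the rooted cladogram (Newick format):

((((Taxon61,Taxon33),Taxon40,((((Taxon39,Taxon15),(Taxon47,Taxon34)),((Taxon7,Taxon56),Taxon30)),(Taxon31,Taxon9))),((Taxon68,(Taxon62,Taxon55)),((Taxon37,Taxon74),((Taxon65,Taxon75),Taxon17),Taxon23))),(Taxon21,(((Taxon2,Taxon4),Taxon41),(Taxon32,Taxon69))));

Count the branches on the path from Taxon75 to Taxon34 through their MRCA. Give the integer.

The MRCA of Taxon75 and Taxon34 is the node subtending (((Taxon61,Taxon33),Taxon40,((((Taxon39,Taxon15),(Taxon47,Taxon34)),((Taxon7,Taxon56),Taxon30)),(Taxon31,Taxon9))),((Taxon68,(Taxon62,Taxon55)),((Taxon37,Taxon74),((Taxon65,Taxon75),Taxon17),Taxon23))).
From Taxon75 up to that node: 5 branches. From Taxon34 up to the same node: 6 branches. Total: 5 + 6 = 11.

11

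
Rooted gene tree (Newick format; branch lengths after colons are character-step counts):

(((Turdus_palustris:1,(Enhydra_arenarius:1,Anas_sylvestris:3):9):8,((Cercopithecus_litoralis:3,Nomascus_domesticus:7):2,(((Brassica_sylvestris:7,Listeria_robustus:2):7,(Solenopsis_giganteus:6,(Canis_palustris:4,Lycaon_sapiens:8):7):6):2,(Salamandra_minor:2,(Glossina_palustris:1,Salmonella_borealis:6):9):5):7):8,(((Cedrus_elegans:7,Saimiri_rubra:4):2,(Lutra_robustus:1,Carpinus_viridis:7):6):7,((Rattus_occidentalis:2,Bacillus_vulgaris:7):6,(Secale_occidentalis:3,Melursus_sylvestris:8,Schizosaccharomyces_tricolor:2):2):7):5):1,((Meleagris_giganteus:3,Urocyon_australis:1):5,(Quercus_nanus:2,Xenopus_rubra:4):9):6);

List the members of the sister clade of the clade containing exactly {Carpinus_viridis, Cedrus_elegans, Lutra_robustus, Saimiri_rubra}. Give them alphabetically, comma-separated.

Bacillus_vulgaris, Melursus_sylvestris, Rattus_occidentalis, Schizosaccharomyces_tricolor, Secale_occidentalis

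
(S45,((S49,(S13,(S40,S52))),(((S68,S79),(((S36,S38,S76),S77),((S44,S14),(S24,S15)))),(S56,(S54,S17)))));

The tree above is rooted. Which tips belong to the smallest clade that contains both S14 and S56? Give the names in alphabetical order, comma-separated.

Tracing S14: it sits inside (S44,S14).
Tracing S56: it sits inside (S56,(S54,S17)).
The smallest clade enclosing both is (((S68,S79),(((S36,S38,S76),S77),((S44,S14),(S24,S15)))),(S56,(S54,S17))); the answer is its 13 terminal taxa in alphabetical order.

S14, S15, S17, S24, S36, S38, S44, S54, S56, S68, S76, S77, S79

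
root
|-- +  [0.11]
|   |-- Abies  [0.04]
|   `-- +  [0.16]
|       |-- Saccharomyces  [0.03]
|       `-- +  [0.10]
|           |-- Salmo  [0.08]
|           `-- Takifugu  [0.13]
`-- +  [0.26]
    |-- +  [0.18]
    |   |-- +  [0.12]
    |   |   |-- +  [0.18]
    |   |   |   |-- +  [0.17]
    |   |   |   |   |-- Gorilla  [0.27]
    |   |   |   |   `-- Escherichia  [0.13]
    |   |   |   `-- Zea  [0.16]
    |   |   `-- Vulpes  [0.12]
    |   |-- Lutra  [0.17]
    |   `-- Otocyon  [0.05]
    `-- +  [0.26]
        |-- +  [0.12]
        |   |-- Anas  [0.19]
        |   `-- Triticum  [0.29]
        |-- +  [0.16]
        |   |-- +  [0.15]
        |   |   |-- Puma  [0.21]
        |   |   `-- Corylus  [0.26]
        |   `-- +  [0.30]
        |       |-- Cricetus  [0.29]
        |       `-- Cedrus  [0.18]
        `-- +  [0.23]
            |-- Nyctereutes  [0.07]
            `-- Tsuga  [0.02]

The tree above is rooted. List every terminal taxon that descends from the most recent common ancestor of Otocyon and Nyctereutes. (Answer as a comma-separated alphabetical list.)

Anas, Cedrus, Corylus, Cricetus, Escherichia, Gorilla, Lutra, Nyctereutes, Otocyon, Puma, Triticum, Tsuga, Vulpes, Zea

Tracing Otocyon: it sits inside ((((Gorilla,Escherichia),Zea),Vulpes),Lutra,Otocyon).
Tracing Nyctereutes: it sits inside (Nyctereutes,Tsuga).
The smallest clade enclosing both is (((((Gorilla,Escherichia),Zea),Vulpes),Lutra,Otocyon),((Anas,Triticum),((Puma,Corylus),(Cricetus,Cedrus)),(Nyctereutes,Tsuga))); the answer is its 14 terminal taxa in alphabetical order.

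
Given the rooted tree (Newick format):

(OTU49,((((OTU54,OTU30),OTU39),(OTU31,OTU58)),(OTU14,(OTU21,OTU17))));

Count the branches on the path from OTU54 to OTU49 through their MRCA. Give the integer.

The MRCA of OTU54 and OTU49 is the root of the tree.
From OTU54 up to that node: 5 branches. From OTU49 up to the same node: 1 branch. Total: 5 + 1 = 6.

6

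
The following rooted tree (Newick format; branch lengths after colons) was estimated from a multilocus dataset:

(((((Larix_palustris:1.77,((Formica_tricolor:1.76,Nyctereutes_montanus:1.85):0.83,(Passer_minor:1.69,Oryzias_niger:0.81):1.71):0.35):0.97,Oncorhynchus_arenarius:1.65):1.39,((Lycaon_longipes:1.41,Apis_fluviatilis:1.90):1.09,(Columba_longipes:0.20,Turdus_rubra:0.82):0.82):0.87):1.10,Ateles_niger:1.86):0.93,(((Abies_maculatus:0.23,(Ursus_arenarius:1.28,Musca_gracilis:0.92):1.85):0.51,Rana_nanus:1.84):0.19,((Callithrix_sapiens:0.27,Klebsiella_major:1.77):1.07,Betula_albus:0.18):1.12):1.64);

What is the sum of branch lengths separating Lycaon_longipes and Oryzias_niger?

The path runs Lycaon_longipes → … → MRCA → … → Oryzias_niger; the MRCA is the node subtending (((Larix_palustris,((Formica_tricolor,Nyctereutes_montanus),(Passer_minor,Oryzias_niger))),Oncorhynchus_arenarius),((Lycaon_longipes,Apis_fluviatilis),(Columba_longipes,Turdus_rubra))).
Branch lengths along that path: 1.41 + 1.09 + 0.87 + 1.39 + 0.97 + 0.35 + 1.71 + 0.81 = 8.60.

8.60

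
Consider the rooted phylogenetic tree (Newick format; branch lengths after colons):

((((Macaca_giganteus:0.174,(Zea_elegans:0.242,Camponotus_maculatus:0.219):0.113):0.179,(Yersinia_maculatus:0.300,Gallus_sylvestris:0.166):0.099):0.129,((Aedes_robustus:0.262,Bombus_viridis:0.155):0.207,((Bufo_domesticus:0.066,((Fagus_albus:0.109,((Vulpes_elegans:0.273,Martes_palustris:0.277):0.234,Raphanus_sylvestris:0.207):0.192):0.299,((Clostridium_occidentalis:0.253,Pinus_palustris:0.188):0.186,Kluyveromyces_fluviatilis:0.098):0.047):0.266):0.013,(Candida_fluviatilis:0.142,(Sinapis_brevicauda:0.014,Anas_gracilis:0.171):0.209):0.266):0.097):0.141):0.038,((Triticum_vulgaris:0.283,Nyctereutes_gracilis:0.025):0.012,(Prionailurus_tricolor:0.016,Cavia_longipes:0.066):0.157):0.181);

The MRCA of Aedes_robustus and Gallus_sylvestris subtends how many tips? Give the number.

The MRCA of Aedes_robustus and Gallus_sylvestris is the node subtending (((Macaca_giganteus,(Zea_elegans,Camponotus_maculatus)),(Yersinia_maculatus,Gallus_sylvestris)),((Aedes_robustus,Bombus_viridis),((Bufo_domesticus,((Fagus_albus,((Vulpes_elegans,Martes_palustris),Raphanus_sylvestris)),((Clostridium_occidentalis,Pinus_palustris),Kluyveromyces_fluviatilis))),(Candida_fluviatilis,(Sinapis_brevicauda,Anas_gracilis))))).
That clade contains 18 terminal taxa: Aedes_robustus, Anas_gracilis, Bombus_viridis, Bufo_domesticus, Camponotus_maculatus, Candida_fluviatilis, Clostridium_occidentalis, Fagus_albus, Gallus_sylvestris, Kluyveromyces_fluviatilis, Macaca_giganteus, Martes_palustris, Pinus_palustris, Raphanus_sylvestris, Sinapis_brevicauda, Vulpes_elegans, Yersinia_maculatus, Zea_elegans.

18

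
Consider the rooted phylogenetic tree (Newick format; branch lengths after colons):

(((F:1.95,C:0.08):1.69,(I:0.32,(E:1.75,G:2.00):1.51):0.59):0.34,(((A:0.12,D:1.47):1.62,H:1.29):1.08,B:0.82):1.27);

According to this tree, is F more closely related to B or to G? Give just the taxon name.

G

The MRCA of F and G subtends ((F,C),(I,(E,G))) (5 taxa).
The MRCA of F and B is the root, subtending the entire tree (9 taxa).
The first is nested inside the second, so F shares a more recent common ancestor with G.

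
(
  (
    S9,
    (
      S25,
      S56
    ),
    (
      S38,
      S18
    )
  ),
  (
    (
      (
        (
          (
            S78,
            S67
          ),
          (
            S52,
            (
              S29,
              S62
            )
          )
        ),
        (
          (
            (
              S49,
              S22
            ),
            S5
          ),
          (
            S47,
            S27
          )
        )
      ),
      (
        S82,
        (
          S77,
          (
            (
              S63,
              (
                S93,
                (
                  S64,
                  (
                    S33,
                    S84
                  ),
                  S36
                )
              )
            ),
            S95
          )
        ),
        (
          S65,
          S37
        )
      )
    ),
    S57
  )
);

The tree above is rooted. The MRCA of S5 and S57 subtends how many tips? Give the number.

22

The MRCA of S5 and S57 is the node subtending (((((S78,S67),(S52,(S29,S62))),(((S49,S22),S5),(S47,S27))),(S82,(S77,((S63,(S93,(S64,(S33,S84),S36))),S95)),(S65,S37))),S57).
That clade contains 22 terminal taxa: S22, S27, S29, S33, S36, S37, S47, S49, S5, S52, S57, S62, S63, S64, S65, S67, S77, S78, S82, S84, S93, S95.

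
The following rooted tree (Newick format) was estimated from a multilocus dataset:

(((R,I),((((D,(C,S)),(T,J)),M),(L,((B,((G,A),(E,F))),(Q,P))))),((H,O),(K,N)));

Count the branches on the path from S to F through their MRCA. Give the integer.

The MRCA of S and F is the node subtending ((((D,(C,S)),(T,J)),M),(L,((B,((G,A),(E,F))),(Q,P)))).
From S up to that node: 5 branches. From F up to the same node: 6 branches. Total: 5 + 6 = 11.

11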